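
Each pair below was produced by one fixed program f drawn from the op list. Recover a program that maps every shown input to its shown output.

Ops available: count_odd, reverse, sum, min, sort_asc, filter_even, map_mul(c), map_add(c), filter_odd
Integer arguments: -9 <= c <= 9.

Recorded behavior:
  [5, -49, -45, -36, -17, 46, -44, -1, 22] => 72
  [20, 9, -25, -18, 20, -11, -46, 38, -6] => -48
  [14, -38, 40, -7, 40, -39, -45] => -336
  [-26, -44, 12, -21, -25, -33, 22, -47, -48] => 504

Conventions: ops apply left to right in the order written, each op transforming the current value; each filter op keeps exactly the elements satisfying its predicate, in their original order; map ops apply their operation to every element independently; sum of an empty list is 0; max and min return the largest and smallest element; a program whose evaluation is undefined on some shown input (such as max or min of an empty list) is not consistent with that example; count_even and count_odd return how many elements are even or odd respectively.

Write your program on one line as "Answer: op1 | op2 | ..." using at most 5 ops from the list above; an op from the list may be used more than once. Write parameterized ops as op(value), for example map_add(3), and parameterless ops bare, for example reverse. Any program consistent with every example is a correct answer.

reverse | filter_even | sort_asc | map_mul(-6) | sum

Check, running the answer program on each example:
  [5, -49, -45, -36, -17, 46, -44, -1, 22] -> [22, -1, -44, 46, -17, -36, -45, -49, 5] -> [22, -44, 46, -36] -> [-44, -36, 22, 46] -> [264, 216, -132, -276] -> 72
  [20, 9, -25, -18, 20, -11, -46, 38, -6] -> [-6, 38, -46, -11, 20, -18, -25, 9, 20] -> [-6, 38, -46, 20, -18, 20] -> [-46, -18, -6, 20, 20, 38] -> [276, 108, 36, -120, -120, -228] -> -48
  [14, -38, 40, -7, 40, -39, -45] -> [-45, -39, 40, -7, 40, -38, 14] -> [40, 40, -38, 14] -> [-38, 14, 40, 40] -> [228, -84, -240, -240] -> -336
  [-26, -44, 12, -21, -25, -33, 22, -47, -48] -> [-48, -47, 22, -33, -25, -21, 12, -44, -26] -> [-48, 22, 12, -44, -26] -> [-48, -44, -26, 12, 22] -> [288, 264, 156, -72, -132] -> 504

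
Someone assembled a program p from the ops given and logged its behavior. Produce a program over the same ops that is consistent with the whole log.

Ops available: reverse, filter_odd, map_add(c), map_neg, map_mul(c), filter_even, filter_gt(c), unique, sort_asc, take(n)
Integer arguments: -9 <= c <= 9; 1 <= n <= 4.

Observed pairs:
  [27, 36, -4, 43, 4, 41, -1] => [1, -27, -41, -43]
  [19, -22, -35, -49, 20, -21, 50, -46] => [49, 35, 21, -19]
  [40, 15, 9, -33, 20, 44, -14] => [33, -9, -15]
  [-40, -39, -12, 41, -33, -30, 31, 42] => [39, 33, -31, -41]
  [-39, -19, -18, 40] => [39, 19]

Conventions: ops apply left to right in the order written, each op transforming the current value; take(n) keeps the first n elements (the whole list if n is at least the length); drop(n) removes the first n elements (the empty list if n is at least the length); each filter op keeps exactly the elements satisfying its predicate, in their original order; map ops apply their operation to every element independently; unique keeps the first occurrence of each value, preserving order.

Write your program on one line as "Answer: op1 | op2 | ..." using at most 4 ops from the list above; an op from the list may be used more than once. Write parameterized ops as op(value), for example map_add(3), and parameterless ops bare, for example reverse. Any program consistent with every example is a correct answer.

sort_asc | filter_odd | map_neg

Check, running the answer program on each example:
  [27, 36, -4, 43, 4, 41, -1] -> [-4, -1, 4, 27, 36, 41, 43] -> [-1, 27, 41, 43] -> [1, -27, -41, -43]
  [19, -22, -35, -49, 20, -21, 50, -46] -> [-49, -46, -35, -22, -21, 19, 20, 50] -> [-49, -35, -21, 19] -> [49, 35, 21, -19]
  [40, 15, 9, -33, 20, 44, -14] -> [-33, -14, 9, 15, 20, 40, 44] -> [-33, 9, 15] -> [33, -9, -15]
  [-40, -39, -12, 41, -33, -30, 31, 42] -> [-40, -39, -33, -30, -12, 31, 41, 42] -> [-39, -33, 31, 41] -> [39, 33, -31, -41]
  [-39, -19, -18, 40] -> [-39, -19, -18, 40] -> [-39, -19] -> [39, 19]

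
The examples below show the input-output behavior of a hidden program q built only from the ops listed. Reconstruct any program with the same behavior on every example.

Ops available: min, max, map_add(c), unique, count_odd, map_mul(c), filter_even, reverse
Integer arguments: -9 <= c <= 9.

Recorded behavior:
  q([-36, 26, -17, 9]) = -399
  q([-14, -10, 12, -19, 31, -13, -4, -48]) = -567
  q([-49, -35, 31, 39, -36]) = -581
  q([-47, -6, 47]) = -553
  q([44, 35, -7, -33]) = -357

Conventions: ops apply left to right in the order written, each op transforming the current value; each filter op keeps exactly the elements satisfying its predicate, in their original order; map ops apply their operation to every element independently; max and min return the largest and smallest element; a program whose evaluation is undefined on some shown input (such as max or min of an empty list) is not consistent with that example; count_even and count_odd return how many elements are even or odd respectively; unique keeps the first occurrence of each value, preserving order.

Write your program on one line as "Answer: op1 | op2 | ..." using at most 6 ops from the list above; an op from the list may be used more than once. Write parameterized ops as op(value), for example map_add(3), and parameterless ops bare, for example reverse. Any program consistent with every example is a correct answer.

map_add(7) | map_mul(2) | map_add(1) | map_mul(7) | reverse | min

Check, running the answer program on each example:
  [-36, 26, -17, 9] -> [-29, 33, -10, 16] -> [-58, 66, -20, 32] -> [-57, 67, -19, 33] -> [-399, 469, -133, 231] -> [231, -133, 469, -399] -> -399
  [-14, -10, 12, -19, 31, -13, -4, -48] -> [-7, -3, 19, -12, 38, -6, 3, -41] -> [-14, -6, 38, -24, 76, -12, 6, -82] -> [-13, -5, 39, -23, 77, -11, 7, -81] -> [-91, -35, 273, -161, 539, -77, 49, -567] -> [-567, 49, -77, 539, -161, 273, -35, -91] -> -567
  [-49, -35, 31, 39, -36] -> [-42, -28, 38, 46, -29] -> [-84, -56, 76, 92, -58] -> [-83, -55, 77, 93, -57] -> [-581, -385, 539, 651, -399] -> [-399, 651, 539, -385, -581] -> -581
  [-47, -6, 47] -> [-40, 1, 54] -> [-80, 2, 108] -> [-79, 3, 109] -> [-553, 21, 763] -> [763, 21, -553] -> -553
  [44, 35, -7, -33] -> [51, 42, 0, -26] -> [102, 84, 0, -52] -> [103, 85, 1, -51] -> [721, 595, 7, -357] -> [-357, 7, 595, 721] -> -357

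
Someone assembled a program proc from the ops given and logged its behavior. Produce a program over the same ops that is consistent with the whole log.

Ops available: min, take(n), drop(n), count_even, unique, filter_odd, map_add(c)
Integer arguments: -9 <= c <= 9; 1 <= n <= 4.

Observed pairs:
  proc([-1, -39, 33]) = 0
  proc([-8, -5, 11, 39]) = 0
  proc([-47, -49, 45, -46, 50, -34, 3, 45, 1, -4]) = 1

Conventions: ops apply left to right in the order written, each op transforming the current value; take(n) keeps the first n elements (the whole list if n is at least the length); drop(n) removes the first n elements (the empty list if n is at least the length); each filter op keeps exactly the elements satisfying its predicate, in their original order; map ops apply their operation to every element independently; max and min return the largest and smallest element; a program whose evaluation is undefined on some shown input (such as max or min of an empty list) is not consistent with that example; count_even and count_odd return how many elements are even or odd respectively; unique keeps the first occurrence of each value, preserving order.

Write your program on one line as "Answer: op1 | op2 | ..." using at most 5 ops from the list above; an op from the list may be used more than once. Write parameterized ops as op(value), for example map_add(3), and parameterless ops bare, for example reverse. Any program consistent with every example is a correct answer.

drop(3) | map_add(2) | take(1) | count_even

Check, running the answer program on each example:
  [-1, -39, 33] -> [] -> [] -> [] -> 0
  [-8, -5, 11, 39] -> [39] -> [41] -> [41] -> 0
  [-47, -49, 45, -46, 50, -34, 3, 45, 1, -4] -> [-46, 50, -34, 3, 45, 1, -4] -> [-44, 52, -32, 5, 47, 3, -2] -> [-44] -> 1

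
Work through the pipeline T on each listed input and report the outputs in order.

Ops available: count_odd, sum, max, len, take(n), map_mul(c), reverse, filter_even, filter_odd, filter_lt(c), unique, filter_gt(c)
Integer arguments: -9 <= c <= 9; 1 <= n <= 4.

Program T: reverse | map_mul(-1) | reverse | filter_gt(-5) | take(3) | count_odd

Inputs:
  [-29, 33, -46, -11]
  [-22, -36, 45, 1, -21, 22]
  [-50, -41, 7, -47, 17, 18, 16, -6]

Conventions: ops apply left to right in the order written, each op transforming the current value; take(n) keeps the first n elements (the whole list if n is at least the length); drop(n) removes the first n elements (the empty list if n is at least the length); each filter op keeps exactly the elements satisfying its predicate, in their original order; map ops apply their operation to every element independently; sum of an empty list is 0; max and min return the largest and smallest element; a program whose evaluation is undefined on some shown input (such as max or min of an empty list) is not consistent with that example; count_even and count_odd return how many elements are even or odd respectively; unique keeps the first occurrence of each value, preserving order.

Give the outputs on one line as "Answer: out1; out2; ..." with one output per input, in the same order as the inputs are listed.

2; 1; 2

Execution, op by op:
  [-29, 33, -46, -11] -> [-11, -46, 33, -29] -> [11, 46, -33, 29] -> [29, -33, 46, 11] -> [29, 46, 11] -> [29, 46, 11] -> 2
  [-22, -36, 45, 1, -21, 22] -> [22, -21, 1, 45, -36, -22] -> [-22, 21, -1, -45, 36, 22] -> [22, 36, -45, -1, 21, -22] -> [22, 36, -1, 21] -> [22, 36, -1] -> 1
  [-50, -41, 7, -47, 17, 18, 16, -6] -> [-6, 16, 18, 17, -47, 7, -41, -50] -> [6, -16, -18, -17, 47, -7, 41, 50] -> [50, 41, -7, 47, -17, -18, -16, 6] -> [50, 41, 47, 6] -> [50, 41, 47] -> 2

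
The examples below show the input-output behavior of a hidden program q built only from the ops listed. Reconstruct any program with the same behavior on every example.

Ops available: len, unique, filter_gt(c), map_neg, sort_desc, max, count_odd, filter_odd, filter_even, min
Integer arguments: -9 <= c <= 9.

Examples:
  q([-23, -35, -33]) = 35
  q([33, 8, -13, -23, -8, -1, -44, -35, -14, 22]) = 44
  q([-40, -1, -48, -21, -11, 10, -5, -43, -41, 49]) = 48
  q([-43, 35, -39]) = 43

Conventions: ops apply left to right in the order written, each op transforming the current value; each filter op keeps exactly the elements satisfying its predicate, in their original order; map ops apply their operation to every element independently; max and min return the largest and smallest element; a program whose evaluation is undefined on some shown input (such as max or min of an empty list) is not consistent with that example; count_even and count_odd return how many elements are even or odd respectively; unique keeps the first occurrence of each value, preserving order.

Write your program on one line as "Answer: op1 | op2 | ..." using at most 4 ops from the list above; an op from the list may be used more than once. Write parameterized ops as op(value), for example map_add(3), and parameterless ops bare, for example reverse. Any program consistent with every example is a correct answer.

sort_desc | map_neg | max

Check, running the answer program on each example:
  [-23, -35, -33] -> [-23, -33, -35] -> [23, 33, 35] -> 35
  [33, 8, -13, -23, -8, -1, -44, -35, -14, 22] -> [33, 22, 8, -1, -8, -13, -14, -23, -35, -44] -> [-33, -22, -8, 1, 8, 13, 14, 23, 35, 44] -> 44
  [-40, -1, -48, -21, -11, 10, -5, -43, -41, 49] -> [49, 10, -1, -5, -11, -21, -40, -41, -43, -48] -> [-49, -10, 1, 5, 11, 21, 40, 41, 43, 48] -> 48
  [-43, 35, -39] -> [35, -39, -43] -> [-35, 39, 43] -> 43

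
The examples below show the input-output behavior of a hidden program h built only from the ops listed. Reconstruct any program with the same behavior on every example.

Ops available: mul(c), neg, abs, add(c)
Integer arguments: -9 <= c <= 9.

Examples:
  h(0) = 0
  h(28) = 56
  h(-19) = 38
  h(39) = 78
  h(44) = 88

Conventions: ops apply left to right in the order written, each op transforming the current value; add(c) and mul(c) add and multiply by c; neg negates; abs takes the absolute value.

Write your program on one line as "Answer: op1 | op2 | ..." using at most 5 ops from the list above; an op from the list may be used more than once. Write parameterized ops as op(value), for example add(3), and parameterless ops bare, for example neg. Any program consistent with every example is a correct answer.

neg | abs | neg | mul(2) | abs

Check, running the answer program on each example:
  0 -> 0 -> 0 -> 0 -> 0 -> 0
  28 -> -28 -> 28 -> -28 -> -56 -> 56
  -19 -> 19 -> 19 -> -19 -> -38 -> 38
  39 -> -39 -> 39 -> -39 -> -78 -> 78
  44 -> -44 -> 44 -> -44 -> -88 -> 88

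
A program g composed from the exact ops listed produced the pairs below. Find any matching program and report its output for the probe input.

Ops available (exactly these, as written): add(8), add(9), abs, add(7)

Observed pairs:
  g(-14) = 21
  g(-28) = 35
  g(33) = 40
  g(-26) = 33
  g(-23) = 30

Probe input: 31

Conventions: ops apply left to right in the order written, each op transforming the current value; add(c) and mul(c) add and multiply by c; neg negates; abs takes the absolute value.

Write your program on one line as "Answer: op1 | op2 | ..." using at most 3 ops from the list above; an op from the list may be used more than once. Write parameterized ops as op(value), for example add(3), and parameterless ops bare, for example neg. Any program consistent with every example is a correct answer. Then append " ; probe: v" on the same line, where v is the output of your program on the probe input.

abs | add(7) ; probe: 38

Check, running the answer program on each example:
  -14 -> 14 -> 21
  -28 -> 28 -> 35
  33 -> 33 -> 40
  -26 -> 26 -> 33
  -23 -> 23 -> 30
  probe: 31 -> 31 -> 38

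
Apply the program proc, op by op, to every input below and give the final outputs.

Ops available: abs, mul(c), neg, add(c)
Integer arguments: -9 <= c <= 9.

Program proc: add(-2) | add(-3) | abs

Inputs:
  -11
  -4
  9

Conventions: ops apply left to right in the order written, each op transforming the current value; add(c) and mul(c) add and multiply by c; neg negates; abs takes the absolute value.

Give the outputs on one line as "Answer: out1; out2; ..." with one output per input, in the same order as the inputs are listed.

16; 9; 4

Execution, op by op:
  -11 -> -13 -> -16 -> 16
  -4 -> -6 -> -9 -> 9
  9 -> 7 -> 4 -> 4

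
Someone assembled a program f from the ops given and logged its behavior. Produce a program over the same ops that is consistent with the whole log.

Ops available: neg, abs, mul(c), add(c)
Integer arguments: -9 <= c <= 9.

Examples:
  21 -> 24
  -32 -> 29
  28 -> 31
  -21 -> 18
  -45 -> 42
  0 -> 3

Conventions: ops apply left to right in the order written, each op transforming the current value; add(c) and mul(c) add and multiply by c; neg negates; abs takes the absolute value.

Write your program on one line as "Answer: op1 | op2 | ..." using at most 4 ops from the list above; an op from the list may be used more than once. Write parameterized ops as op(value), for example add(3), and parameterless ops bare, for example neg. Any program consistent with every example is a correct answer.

neg | add(-3) | neg | abs

Check, running the answer program on each example:
  21 -> -21 -> -24 -> 24 -> 24
  -32 -> 32 -> 29 -> -29 -> 29
  28 -> -28 -> -31 -> 31 -> 31
  -21 -> 21 -> 18 -> -18 -> 18
  -45 -> 45 -> 42 -> -42 -> 42
  0 -> 0 -> -3 -> 3 -> 3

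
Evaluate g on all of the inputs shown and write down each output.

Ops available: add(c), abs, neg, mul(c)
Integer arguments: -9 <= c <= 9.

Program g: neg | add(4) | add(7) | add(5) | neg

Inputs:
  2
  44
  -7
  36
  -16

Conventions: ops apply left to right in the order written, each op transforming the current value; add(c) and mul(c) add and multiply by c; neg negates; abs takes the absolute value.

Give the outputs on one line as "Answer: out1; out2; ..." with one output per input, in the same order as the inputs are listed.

-14; 28; -23; 20; -32

Execution, op by op:
  2 -> -2 -> 2 -> 9 -> 14 -> -14
  44 -> -44 -> -40 -> -33 -> -28 -> 28
  -7 -> 7 -> 11 -> 18 -> 23 -> -23
  36 -> -36 -> -32 -> -25 -> -20 -> 20
  -16 -> 16 -> 20 -> 27 -> 32 -> -32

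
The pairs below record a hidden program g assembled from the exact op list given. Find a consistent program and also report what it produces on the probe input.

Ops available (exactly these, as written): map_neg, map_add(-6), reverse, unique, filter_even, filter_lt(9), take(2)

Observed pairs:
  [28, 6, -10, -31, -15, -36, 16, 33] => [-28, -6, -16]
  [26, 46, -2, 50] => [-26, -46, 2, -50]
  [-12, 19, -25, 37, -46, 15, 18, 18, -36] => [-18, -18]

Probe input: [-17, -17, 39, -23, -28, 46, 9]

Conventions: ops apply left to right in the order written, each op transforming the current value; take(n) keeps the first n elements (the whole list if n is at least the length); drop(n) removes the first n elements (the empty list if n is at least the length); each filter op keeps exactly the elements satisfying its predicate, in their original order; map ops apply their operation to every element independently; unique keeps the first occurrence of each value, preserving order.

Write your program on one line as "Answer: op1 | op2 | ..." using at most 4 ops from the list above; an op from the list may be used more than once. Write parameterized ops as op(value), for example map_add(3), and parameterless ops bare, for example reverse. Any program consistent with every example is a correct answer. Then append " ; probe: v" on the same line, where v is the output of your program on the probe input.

filter_even | map_neg | filter_lt(9) ; probe: [-46]

Check, running the answer program on each example:
  [28, 6, -10, -31, -15, -36, 16, 33] -> [28, 6, -10, -36, 16] -> [-28, -6, 10, 36, -16] -> [-28, -6, -16]
  [26, 46, -2, 50] -> [26, 46, -2, 50] -> [-26, -46, 2, -50] -> [-26, -46, 2, -50]
  [-12, 19, -25, 37, -46, 15, 18, 18, -36] -> [-12, -46, 18, 18, -36] -> [12, 46, -18, -18, 36] -> [-18, -18]
  probe: [-17, -17, 39, -23, -28, 46, 9] -> [-28, 46] -> [28, -46] -> [-46]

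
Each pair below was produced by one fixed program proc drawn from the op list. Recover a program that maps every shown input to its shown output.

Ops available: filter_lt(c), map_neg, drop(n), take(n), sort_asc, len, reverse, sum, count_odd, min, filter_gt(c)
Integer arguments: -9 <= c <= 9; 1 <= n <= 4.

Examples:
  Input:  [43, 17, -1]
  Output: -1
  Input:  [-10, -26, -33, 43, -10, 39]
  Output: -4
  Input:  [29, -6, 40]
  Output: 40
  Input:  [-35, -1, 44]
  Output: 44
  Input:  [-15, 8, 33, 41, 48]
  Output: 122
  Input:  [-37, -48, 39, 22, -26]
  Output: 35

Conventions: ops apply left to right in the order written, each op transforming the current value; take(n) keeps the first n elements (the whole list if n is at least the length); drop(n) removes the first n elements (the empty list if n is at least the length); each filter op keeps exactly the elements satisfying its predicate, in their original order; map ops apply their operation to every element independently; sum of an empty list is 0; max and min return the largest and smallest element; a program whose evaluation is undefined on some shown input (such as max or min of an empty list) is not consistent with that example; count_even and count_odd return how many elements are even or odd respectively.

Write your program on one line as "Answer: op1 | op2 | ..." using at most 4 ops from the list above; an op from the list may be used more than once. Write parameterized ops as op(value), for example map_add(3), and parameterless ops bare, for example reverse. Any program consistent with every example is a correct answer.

drop(2) | sort_asc | take(3) | sum

Check, running the answer program on each example:
  [43, 17, -1] -> [-1] -> [-1] -> [-1] -> -1
  [-10, -26, -33, 43, -10, 39] -> [-33, 43, -10, 39] -> [-33, -10, 39, 43] -> [-33, -10, 39] -> -4
  [29, -6, 40] -> [40] -> [40] -> [40] -> 40
  [-35, -1, 44] -> [44] -> [44] -> [44] -> 44
  [-15, 8, 33, 41, 48] -> [33, 41, 48] -> [33, 41, 48] -> [33, 41, 48] -> 122
  [-37, -48, 39, 22, -26] -> [39, 22, -26] -> [-26, 22, 39] -> [-26, 22, 39] -> 35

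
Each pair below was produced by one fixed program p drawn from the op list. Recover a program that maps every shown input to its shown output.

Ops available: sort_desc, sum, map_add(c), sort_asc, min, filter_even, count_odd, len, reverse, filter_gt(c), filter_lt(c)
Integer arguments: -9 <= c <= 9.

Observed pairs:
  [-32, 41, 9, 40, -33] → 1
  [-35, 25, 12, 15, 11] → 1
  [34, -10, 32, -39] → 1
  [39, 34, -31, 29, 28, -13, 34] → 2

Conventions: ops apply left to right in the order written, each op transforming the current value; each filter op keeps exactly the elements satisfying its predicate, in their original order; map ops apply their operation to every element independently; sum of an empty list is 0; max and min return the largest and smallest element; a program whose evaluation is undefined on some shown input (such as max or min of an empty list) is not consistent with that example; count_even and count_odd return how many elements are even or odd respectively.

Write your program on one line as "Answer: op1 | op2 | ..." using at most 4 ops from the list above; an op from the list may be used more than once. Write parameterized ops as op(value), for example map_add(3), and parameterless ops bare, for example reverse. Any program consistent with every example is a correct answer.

filter_lt(8) | sort_asc | reverse | count_odd

Check, running the answer program on each example:
  [-32, 41, 9, 40, -33] -> [-32, -33] -> [-33, -32] -> [-32, -33] -> 1
  [-35, 25, 12, 15, 11] -> [-35] -> [-35] -> [-35] -> 1
  [34, -10, 32, -39] -> [-10, -39] -> [-39, -10] -> [-10, -39] -> 1
  [39, 34, -31, 29, 28, -13, 34] -> [-31, -13] -> [-31, -13] -> [-13, -31] -> 2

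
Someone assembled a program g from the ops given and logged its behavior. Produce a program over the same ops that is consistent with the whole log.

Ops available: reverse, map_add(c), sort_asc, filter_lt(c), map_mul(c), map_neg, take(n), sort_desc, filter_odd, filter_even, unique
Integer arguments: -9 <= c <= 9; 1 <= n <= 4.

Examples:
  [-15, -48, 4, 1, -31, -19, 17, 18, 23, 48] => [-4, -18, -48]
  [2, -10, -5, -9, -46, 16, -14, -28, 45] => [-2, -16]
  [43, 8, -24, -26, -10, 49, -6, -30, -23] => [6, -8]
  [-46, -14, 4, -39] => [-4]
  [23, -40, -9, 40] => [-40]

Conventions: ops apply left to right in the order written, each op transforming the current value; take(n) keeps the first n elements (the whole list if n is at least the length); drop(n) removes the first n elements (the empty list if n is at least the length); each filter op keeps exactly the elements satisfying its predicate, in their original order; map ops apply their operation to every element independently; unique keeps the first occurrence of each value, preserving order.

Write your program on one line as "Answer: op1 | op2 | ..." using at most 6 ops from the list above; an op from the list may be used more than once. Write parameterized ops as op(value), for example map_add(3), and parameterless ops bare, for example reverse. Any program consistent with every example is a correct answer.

filter_even | map_neg | sort_asc | filter_lt(9) | sort_desc

Check, running the answer program on each example:
  [-15, -48, 4, 1, -31, -19, 17, 18, 23, 48] -> [-48, 4, 18, 48] -> [48, -4, -18, -48] -> [-48, -18, -4, 48] -> [-48, -18, -4] -> [-4, -18, -48]
  [2, -10, -5, -9, -46, 16, -14, -28, 45] -> [2, -10, -46, 16, -14, -28] -> [-2, 10, 46, -16, 14, 28] -> [-16, -2, 10, 14, 28, 46] -> [-16, -2] -> [-2, -16]
  [43, 8, -24, -26, -10, 49, -6, -30, -23] -> [8, -24, -26, -10, -6, -30] -> [-8, 24, 26, 10, 6, 30] -> [-8, 6, 10, 24, 26, 30] -> [-8, 6] -> [6, -8]
  [-46, -14, 4, -39] -> [-46, -14, 4] -> [46, 14, -4] -> [-4, 14, 46] -> [-4] -> [-4]
  [23, -40, -9, 40] -> [-40, 40] -> [40, -40] -> [-40, 40] -> [-40] -> [-40]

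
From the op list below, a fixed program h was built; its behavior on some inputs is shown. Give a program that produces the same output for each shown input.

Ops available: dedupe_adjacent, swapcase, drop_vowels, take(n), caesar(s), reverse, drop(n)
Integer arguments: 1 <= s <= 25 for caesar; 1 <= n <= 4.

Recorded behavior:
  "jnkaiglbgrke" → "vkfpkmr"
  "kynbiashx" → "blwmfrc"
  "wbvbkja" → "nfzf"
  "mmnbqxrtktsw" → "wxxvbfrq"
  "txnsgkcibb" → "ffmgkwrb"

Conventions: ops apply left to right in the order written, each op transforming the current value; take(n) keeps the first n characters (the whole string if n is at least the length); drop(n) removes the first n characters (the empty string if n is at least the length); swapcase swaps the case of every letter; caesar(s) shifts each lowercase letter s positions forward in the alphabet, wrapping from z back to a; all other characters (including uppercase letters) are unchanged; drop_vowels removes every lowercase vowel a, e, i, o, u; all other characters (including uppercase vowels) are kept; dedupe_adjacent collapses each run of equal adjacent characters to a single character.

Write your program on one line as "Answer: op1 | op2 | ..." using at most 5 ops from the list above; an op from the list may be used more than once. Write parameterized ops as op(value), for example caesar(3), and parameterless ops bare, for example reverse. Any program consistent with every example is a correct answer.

drop(1) | reverse | caesar(4) | drop_vowels

Check, running the answer program on each example:
  "jnkaiglbgrke" -> "nkaiglbgrke" -> "ekrgblgiakn" -> "iovkfpkmeor" -> "vkfpkmr"
  "kynbiashx" -> "ynbiashx" -> "xhsaibny" -> "blwemfrc" -> "blwmfrc"
  "wbvbkja" -> "bvbkja" -> "ajkbvb" -> "enofzf" -> "nfzf"
  "mmnbqxrtktsw" -> "mnbqxrtktsw" -> "wstktrxqbnm" -> "awxoxvbufrq" -> "wxxvbfrq"
  "txnsgkcibb" -> "xnsgkcibb" -> "bbickgsnx" -> "ffmgokwrb" -> "ffmgkwrb"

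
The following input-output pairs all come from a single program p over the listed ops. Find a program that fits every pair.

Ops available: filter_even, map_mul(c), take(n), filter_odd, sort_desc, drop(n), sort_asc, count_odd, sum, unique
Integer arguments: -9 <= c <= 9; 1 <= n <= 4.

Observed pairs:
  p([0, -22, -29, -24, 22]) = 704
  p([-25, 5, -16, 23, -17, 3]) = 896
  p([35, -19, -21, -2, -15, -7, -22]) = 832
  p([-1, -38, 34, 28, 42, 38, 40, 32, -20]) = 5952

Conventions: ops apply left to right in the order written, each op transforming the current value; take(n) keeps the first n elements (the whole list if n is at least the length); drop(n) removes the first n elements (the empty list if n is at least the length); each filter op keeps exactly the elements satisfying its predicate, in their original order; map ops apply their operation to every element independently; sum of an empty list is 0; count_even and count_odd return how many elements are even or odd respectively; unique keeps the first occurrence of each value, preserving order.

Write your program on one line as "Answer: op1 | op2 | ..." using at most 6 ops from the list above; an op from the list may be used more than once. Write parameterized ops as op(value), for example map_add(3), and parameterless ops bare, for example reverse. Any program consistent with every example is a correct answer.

map_mul(4) | map_mul(8) | sort_asc | drop(4) | sum

Check, running the answer program on each example:
  [0, -22, -29, -24, 22] -> [0, -88, -116, -96, 88] -> [0, -704, -928, -768, 704] -> [-928, -768, -704, 0, 704] -> [704] -> 704
  [-25, 5, -16, 23, -17, 3] -> [-100, 20, -64, 92, -68, 12] -> [-800, 160, -512, 736, -544, 96] -> [-800, -544, -512, 96, 160, 736] -> [160, 736] -> 896
  [35, -19, -21, -2, -15, -7, -22] -> [140, -76, -84, -8, -60, -28, -88] -> [1120, -608, -672, -64, -480, -224, -704] -> [-704, -672, -608, -480, -224, -64, 1120] -> [-224, -64, 1120] -> 832
  [-1, -38, 34, 28, 42, 38, 40, 32, -20] -> [-4, -152, 136, 112, 168, 152, 160, 128, -80] -> [-32, -1216, 1088, 896, 1344, 1216, 1280, 1024, -640] -> [-1216, -640, -32, 896, 1024, 1088, 1216, 1280, 1344] -> [1024, 1088, 1216, 1280, 1344] -> 5952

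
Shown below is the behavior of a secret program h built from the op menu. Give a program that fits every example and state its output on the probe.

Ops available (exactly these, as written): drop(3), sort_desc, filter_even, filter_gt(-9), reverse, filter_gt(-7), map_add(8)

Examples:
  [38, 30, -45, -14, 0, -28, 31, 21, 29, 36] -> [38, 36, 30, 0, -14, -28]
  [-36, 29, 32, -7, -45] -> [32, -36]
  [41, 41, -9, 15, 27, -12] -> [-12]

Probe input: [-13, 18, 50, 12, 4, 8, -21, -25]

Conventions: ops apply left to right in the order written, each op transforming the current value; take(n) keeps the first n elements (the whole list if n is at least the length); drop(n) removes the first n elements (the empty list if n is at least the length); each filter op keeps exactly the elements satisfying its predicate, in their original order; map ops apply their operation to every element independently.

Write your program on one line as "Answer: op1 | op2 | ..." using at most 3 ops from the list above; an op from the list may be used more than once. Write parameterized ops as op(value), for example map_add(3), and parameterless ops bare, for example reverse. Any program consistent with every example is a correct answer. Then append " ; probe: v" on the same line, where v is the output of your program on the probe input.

reverse | sort_desc | filter_even ; probe: [50, 18, 12, 8, 4]

Check, running the answer program on each example:
  [38, 30, -45, -14, 0, -28, 31, 21, 29, 36] -> [36, 29, 21, 31, -28, 0, -14, -45, 30, 38] -> [38, 36, 31, 30, 29, 21, 0, -14, -28, -45] -> [38, 36, 30, 0, -14, -28]
  [-36, 29, 32, -7, -45] -> [-45, -7, 32, 29, -36] -> [32, 29, -7, -36, -45] -> [32, -36]
  [41, 41, -9, 15, 27, -12] -> [-12, 27, 15, -9, 41, 41] -> [41, 41, 27, 15, -9, -12] -> [-12]
  probe: [-13, 18, 50, 12, 4, 8, -21, -25] -> [-25, -21, 8, 4, 12, 50, 18, -13] -> [50, 18, 12, 8, 4, -13, -21, -25] -> [50, 18, 12, 8, 4]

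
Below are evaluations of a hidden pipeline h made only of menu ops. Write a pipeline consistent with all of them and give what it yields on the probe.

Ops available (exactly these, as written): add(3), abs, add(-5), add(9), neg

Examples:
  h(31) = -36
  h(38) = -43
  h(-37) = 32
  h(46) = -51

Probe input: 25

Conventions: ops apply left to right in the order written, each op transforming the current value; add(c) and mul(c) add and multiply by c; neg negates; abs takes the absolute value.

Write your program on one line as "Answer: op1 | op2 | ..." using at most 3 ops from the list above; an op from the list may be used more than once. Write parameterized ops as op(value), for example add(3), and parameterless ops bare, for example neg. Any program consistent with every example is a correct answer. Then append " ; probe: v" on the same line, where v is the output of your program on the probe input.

neg | add(-5) ; probe: -30

Check, running the answer program on each example:
  31 -> -31 -> -36
  38 -> -38 -> -43
  -37 -> 37 -> 32
  46 -> -46 -> -51
  probe: 25 -> -25 -> -30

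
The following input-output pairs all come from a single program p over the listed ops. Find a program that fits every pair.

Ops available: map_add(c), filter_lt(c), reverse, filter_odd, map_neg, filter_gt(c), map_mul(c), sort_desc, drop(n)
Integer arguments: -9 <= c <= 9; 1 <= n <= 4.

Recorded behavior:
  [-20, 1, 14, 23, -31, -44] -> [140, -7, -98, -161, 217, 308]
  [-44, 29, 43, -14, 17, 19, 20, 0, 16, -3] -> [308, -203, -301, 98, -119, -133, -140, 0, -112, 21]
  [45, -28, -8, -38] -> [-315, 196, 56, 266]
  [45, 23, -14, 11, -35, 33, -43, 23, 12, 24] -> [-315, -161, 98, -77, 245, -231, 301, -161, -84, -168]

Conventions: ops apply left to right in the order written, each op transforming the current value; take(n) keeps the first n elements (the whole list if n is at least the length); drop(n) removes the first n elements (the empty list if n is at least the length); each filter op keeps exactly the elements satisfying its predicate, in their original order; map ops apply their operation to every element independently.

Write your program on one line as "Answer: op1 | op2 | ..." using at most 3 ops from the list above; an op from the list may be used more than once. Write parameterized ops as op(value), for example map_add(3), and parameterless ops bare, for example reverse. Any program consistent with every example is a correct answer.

map_neg | map_mul(-7) | map_neg

Check, running the answer program on each example:
  [-20, 1, 14, 23, -31, -44] -> [20, -1, -14, -23, 31, 44] -> [-140, 7, 98, 161, -217, -308] -> [140, -7, -98, -161, 217, 308]
  [-44, 29, 43, -14, 17, 19, 20, 0, 16, -3] -> [44, -29, -43, 14, -17, -19, -20, 0, -16, 3] -> [-308, 203, 301, -98, 119, 133, 140, 0, 112, -21] -> [308, -203, -301, 98, -119, -133, -140, 0, -112, 21]
  [45, -28, -8, -38] -> [-45, 28, 8, 38] -> [315, -196, -56, -266] -> [-315, 196, 56, 266]
  [45, 23, -14, 11, -35, 33, -43, 23, 12, 24] -> [-45, -23, 14, -11, 35, -33, 43, -23, -12, -24] -> [315, 161, -98, 77, -245, 231, -301, 161, 84, 168] -> [-315, -161, 98, -77, 245, -231, 301, -161, -84, -168]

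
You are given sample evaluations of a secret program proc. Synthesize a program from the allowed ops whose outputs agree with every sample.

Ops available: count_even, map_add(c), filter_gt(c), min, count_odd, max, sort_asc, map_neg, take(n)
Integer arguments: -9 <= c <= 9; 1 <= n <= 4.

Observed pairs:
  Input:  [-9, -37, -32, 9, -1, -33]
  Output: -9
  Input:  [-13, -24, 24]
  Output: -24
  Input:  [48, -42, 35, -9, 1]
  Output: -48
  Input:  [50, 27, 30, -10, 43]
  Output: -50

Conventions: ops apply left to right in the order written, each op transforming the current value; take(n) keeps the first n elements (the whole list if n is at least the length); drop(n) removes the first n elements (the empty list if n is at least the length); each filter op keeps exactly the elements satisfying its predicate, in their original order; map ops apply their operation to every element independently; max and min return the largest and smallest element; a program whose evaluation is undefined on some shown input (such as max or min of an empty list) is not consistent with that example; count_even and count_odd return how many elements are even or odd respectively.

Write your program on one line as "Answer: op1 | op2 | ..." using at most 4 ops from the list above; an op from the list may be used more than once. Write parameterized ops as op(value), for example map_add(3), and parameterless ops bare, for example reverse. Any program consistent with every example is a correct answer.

map_neg | sort_asc | min

Check, running the answer program on each example:
  [-9, -37, -32, 9, -1, -33] -> [9, 37, 32, -9, 1, 33] -> [-9, 1, 9, 32, 33, 37] -> -9
  [-13, -24, 24] -> [13, 24, -24] -> [-24, 13, 24] -> -24
  [48, -42, 35, -9, 1] -> [-48, 42, -35, 9, -1] -> [-48, -35, -1, 9, 42] -> -48
  [50, 27, 30, -10, 43] -> [-50, -27, -30, 10, -43] -> [-50, -43, -30, -27, 10] -> -50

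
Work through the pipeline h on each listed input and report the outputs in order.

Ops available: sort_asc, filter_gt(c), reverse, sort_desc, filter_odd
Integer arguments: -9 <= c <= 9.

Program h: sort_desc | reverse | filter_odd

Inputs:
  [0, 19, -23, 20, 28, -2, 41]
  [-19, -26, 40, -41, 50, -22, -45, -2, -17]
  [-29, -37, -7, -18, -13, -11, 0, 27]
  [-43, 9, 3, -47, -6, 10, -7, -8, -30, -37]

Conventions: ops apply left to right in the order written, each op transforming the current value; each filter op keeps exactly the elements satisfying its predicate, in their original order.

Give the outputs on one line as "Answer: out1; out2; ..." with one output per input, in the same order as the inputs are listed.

Execution, op by op:
  [0, 19, -23, 20, 28, -2, 41] -> [41, 28, 20, 19, 0, -2, -23] -> [-23, -2, 0, 19, 20, 28, 41] -> [-23, 19, 41]
  [-19, -26, 40, -41, 50, -22, -45, -2, -17] -> [50, 40, -2, -17, -19, -22, -26, -41, -45] -> [-45, -41, -26, -22, -19, -17, -2, 40, 50] -> [-45, -41, -19, -17]
  [-29, -37, -7, -18, -13, -11, 0, 27] -> [27, 0, -7, -11, -13, -18, -29, -37] -> [-37, -29, -18, -13, -11, -7, 0, 27] -> [-37, -29, -13, -11, -7, 27]
  [-43, 9, 3, -47, -6, 10, -7, -8, -30, -37] -> [10, 9, 3, -6, -7, -8, -30, -37, -43, -47] -> [-47, -43, -37, -30, -8, -7, -6, 3, 9, 10] -> [-47, -43, -37, -7, 3, 9]

[-23, 19, 41]; [-45, -41, -19, -17]; [-37, -29, -13, -11, -7, 27]; [-47, -43, -37, -7, 3, 9]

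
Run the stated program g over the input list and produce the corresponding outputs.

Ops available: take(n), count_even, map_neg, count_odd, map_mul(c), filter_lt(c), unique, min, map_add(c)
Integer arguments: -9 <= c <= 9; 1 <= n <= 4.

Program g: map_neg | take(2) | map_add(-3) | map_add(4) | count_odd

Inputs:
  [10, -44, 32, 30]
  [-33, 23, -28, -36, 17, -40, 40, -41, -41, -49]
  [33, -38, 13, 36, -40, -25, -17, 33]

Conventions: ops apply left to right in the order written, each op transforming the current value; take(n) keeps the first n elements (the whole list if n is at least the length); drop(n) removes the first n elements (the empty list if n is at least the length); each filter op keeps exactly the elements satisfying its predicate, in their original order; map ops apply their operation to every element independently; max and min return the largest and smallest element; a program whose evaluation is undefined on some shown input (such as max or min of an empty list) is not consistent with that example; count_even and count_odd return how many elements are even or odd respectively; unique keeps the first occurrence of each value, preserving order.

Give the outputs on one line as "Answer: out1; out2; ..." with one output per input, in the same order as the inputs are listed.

Execution, op by op:
  [10, -44, 32, 30] -> [-10, 44, -32, -30] -> [-10, 44] -> [-13, 41] -> [-9, 45] -> 2
  [-33, 23, -28, -36, 17, -40, 40, -41, -41, -49] -> [33, -23, 28, 36, -17, 40, -40, 41, 41, 49] -> [33, -23] -> [30, -26] -> [34, -22] -> 0
  [33, -38, 13, 36, -40, -25, -17, 33] -> [-33, 38, -13, -36, 40, 25, 17, -33] -> [-33, 38] -> [-36, 35] -> [-32, 39] -> 1

2; 0; 1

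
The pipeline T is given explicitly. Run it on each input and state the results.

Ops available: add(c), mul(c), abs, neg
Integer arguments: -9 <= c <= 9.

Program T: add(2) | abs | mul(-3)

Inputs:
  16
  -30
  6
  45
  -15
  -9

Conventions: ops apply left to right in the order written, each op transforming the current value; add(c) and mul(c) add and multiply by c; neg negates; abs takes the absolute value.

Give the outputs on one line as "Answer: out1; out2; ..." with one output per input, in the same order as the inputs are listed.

-54; -84; -24; -141; -39; -21

Execution, op by op:
  16 -> 18 -> 18 -> -54
  -30 -> -28 -> 28 -> -84
  6 -> 8 -> 8 -> -24
  45 -> 47 -> 47 -> -141
  -15 -> -13 -> 13 -> -39
  -9 -> -7 -> 7 -> -21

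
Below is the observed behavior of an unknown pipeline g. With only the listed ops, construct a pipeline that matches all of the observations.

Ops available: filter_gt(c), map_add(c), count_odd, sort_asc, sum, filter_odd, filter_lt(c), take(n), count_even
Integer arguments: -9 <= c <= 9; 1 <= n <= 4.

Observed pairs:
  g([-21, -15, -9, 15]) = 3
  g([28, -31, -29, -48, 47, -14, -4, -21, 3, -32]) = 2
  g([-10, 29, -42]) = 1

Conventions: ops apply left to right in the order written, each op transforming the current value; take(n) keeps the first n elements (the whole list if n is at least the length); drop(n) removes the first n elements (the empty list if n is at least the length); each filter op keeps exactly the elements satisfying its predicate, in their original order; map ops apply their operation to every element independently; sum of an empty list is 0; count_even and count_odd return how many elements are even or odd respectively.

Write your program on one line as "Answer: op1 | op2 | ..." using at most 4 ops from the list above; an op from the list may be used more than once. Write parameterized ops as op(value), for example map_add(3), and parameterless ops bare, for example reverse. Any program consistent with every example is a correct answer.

map_add(-6) | take(3) | count_odd

Check, running the answer program on each example:
  [-21, -15, -9, 15] -> [-27, -21, -15, 9] -> [-27, -21, -15] -> 3
  [28, -31, -29, -48, 47, -14, -4, -21, 3, -32] -> [22, -37, -35, -54, 41, -20, -10, -27, -3, -38] -> [22, -37, -35] -> 2
  [-10, 29, -42] -> [-16, 23, -48] -> [-16, 23, -48] -> 1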